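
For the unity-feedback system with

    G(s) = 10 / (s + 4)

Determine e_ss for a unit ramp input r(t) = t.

G(s) has no poles at the origin.
This is a Type 0 system; Kv = lim_{s→0} s·G(s) = 0, so the steady-state error for a ramp input is infinite.

e_ss = ∞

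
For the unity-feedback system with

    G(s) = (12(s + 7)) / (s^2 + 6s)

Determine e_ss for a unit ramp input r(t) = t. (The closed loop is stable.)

e_ss = 0.07143

G(s) has one pole at the origin.
This is a Type 1 system. Kv = lim_{s→0} s·G(s) = 84/6 = 14.
e_ss = 1/Kv = 1/(14) = 1/14 ≈ 0.07143.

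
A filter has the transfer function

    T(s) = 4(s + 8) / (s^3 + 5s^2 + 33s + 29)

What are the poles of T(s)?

s = -2 ± 5j, -1

The poles are the roots of the denominator s^3 + 5s^2 + 33s + 29 = 0.
Trying s = -1: the polynomial evaluates to 0, so (s + 1) is a factor.
Dividing out leaves s^2 + 4s + 29 = 0.
The quadratic formula then gives s = -2 ± 5j.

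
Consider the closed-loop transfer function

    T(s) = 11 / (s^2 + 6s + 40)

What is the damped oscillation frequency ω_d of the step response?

ω_d ≈ 5.568 rad/s

Comparing s^2 + 6s + 40 to s^2 + 2ζωₙs + ωₙ²: ωₙ = √40 ≈ 6.325 rad/s and ζ = 6/(2·√40) ≈ 0.4743.
ζωₙ = 6/2 = 3, so ω_d = ωₙ√(1−ζ²) = √(ωₙ² − (ζωₙ)²) = √(40 − 3²) = √31 ≈ 5.568 rad/s.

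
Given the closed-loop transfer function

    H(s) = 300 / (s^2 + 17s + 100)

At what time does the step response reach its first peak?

Comparing s^2 + 17s + 100 to s^2 + 2ζωₙs + ωₙ²: ωₙ = 10 rad/s and ζ = 17/(2·10) = 0.85.
ζωₙ = 17/2 = 8.5, so ω_d = ωₙ√(1−ζ²) = √(ωₙ² − (ζωₙ)²) = √(100 − 8.5²) = √27.75 ≈ 5.268 rad/s.
t_p = π/ω_d = π/5.268 ≈ 0.5964 s.

t_p ≈ 0.5964 s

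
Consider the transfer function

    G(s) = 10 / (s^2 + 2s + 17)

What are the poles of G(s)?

s = -1 ± 4j

The poles are the roots of the denominator s^2 + 2s + 17 = 0.
Using the quadratic formula: s = (-2 ± √(-64))/2 = -1 ± 4j.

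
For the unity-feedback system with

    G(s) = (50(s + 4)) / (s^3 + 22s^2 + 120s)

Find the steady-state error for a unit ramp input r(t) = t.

e_ss = 0.6000

G(s) has one pole at the origin.
This is a Type 1 system. Kv = lim_{s→0} s·G(s) = 200/120 = 5/3.
e_ss = 1/Kv = 1/(5/3) = 3/5 ≈ 0.6000.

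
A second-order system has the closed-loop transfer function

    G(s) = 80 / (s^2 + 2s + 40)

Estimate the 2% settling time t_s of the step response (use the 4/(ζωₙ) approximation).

t_s ≈ 4 s

Comparing s^2 + 2s + 40 to s^2 + 2ζωₙs + ωₙ²: ωₙ = √40 ≈ 6.325 rad/s and ζ = 2/(2·√40) ≈ 0.1581.
ζωₙ = 2/2 = 1, so t_s ≈ 4/(ζωₙ) = 4/1 = 4 s.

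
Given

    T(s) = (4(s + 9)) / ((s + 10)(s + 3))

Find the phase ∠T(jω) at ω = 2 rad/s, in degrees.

∠T(j2) ≈ -32.47°

At s = j2: numerator = 36 + j8, denominator = 26 + j26.
∠T = ∠num − ∠den = 12.529° − (45°) = -32.47°.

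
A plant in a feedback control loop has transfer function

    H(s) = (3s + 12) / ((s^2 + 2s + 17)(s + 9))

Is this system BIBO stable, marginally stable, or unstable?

The poles can be read from the denominator factors: s = -1 ± 4j, -9.
Since all poles lie strictly in the left half-plane, the system is stable.

stable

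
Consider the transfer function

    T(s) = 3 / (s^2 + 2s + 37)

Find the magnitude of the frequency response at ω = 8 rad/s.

Substitute s = j8: numerator = 3, denominator = -27 + j16.
|T(j8)| = |3| / |-27 + j16| = 3 / 31.385 ≈ 0.09559.

|T(j8)| ≈ 0.09559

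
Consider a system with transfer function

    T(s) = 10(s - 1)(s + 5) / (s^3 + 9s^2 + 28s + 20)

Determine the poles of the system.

s = -4 + 2j, -4 - 2j, -1

The poles are the roots of the denominator s^3 + 9s^2 + 28s + 20 = 0.
Trying s = -1: the polynomial evaluates to 0, so (s + 1) is a factor.
Dividing out leaves s^2 + 8s + 20 = 0.
The quadratic formula then gives s = -4 ± 2j.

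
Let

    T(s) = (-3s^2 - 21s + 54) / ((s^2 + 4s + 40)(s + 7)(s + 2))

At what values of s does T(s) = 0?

Set the numerator to zero: -3s^2 - 21s + 54 = 0, i.e. -3·(s^2 + 7s - 18) = 0.
Factoring: (s + 9)(s - 2) = 0.

s = -9, 2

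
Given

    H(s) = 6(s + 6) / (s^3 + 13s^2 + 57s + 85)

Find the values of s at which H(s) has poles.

The poles are the roots of the denominator s^3 + 13s^2 + 57s + 85 = 0.
Trying s = -5: the polynomial evaluates to 0, so (s + 5) is a factor.
Dividing out leaves s^2 + 8s + 17 = 0.
The quadratic formula then gives s = -4 ± 1j.

s = -4 + j, -4 - j, -5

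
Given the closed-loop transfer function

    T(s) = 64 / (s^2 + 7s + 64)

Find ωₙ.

Compare the denominator to the standard form s^2 + 2ζωₙs + ωₙ².
ωₙ² = 64, so ωₙ = 8 rad/s.

ωₙ = 8 rad/s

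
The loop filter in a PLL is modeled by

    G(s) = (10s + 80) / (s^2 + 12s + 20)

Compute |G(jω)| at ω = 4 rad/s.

|G(j4)| ≈ 1.857

Substitute s = j4: numerator = 80 + j40, denominator = 4 + j48.
|G(j4)| = |80 + j40| / |4 + j48| = 89.443 / 48.166 ≈ 1.857.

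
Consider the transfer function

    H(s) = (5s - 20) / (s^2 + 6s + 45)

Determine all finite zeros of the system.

Set the numerator to zero: 5s - 20 = 0, i.e. 5·(s - 4) = 0.
So s = 4.

s = 4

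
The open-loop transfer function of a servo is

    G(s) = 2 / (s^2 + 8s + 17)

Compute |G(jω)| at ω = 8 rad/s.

Substitute s = j8: numerator = 2, denominator = -47 + j64.
|G(j8)| = |2| / |-47 + j64| = 2 / 79.404 ≈ 0.02519.

|G(j8)| ≈ 0.02519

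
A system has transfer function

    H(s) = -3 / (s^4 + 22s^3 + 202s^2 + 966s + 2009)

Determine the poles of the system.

s = -7, -7, -4 ± 5j

The poles are the roots of the denominator s^4 + 22s^3 + 202s^2 + 966s + 2009 = 0.
Trying s = -7: the polynomial evaluates to 0, so (s + 7) is a factor.
Dividing out leaves s^3 + 15s^2 + 97s + 287 = 0.
This factors further as (s + 7)(s^2 + 8s + 41) = 0.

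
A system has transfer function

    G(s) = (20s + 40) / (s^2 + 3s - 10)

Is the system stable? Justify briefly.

The denominator s^2 + 3s - 10 factors as (s + 5)(s - 2), giving poles at s = -5, 2.
Since the pole(s) at s = 2 lie in the right half-plane, the system is unstable.

unstable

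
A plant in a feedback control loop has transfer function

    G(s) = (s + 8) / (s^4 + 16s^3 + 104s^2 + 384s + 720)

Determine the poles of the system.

s = -2 + 4j, -2 - 4j, -6, -6

The poles are the roots of the denominator s^4 + 16s^3 + 104s^2 + 384s + 720 = 0.
Trying s = -6: the polynomial evaluates to 0, so (s + 6) is a factor.
Dividing out leaves s^3 + 10s^2 + 44s + 120 = 0.
This factors further as (s^2 + 4s + 20)(s + 6) = 0.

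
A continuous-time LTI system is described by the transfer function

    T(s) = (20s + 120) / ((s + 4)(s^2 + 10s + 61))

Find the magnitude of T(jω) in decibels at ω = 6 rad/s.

|T(j6)|_dB ≈ -8.82 dB

Substitute s = j6: numerator = 120 + j120, denominator = -260 + j390.
|T(j6)| = |120 + j120| / |-260 + j390| = 169.71 / 468.72 ≈ 0.3621.
In decibels: 20·log₁₀(0.3621) ≈ -8.82 dB.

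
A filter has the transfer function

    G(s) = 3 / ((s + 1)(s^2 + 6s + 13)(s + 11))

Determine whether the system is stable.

The poles can be read from the denominator factors: s = -1, -3 ± 2j, -11.
Since all poles lie strictly in the left half-plane, the system is stable.

stable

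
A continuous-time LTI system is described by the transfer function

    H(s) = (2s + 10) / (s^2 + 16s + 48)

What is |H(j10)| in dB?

Substitute s = j10: numerator = 10 + j20, denominator = -52 + j160.
|H(j10)| = |10 + j20| / |-52 + j160| = 22.361 / 168.24 ≈ 0.1329.
In decibels: 20·log₁₀(0.1329) ≈ -17.5 dB.

|H(j10)|_dB ≈ -17.5 dB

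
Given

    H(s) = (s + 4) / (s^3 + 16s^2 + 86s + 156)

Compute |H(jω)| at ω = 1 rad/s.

|H(j1)| ≈ 0.02517

Substitute s = j1: numerator = 4 + j1, denominator = 140 + j85.
|H(j1)| = |4 + j1| / |140 + j85| = 4.1231 / 163.78 ≈ 0.02517.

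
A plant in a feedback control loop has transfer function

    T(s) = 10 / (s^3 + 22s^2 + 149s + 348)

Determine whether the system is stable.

The denominator s^3 + 22s^2 + 149s + 348 factors as (s + 12)(s^2 + 10s + 29), giving poles at s = -12, -5 ± 2j.
Since all poles lie strictly in the left half-plane, the system is stable.

stable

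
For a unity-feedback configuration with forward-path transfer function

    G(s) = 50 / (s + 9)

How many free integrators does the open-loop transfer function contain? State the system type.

The denominator has no factor of s at the origin — no free integrator — so this is a Type 0 system.

Type 0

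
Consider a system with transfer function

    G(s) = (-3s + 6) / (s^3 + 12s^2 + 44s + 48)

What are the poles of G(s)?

The poles are the roots of the denominator s^3 + 12s^2 + 44s + 48 = 0.
Trying s = -2: the polynomial evaluates to 0, so (s + 2) is a factor.
Dividing out leaves s^2 + 10s + 24 = 0.
Factoring the quadratic: (s + 4)(s + 6) = 0.

s = -2, -4, -6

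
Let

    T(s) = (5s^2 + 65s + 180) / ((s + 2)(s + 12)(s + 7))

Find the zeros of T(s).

s = -9, -4

Set the numerator to zero: 5s^2 + 65s + 180 = 0, i.e. 5·(s^2 + 13s + 36) = 0.
Factoring: (s + 9)(s + 4) = 0.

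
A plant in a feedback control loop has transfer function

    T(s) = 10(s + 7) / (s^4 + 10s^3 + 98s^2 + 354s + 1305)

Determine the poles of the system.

s = -3 + 6j, -3 - 6j, -2 + 5j, -2 - 5j

The poles are the roots of the denominator s^4 + 10s^3 + 98s^2 + 354s + 1305 = 0.
No real roots exist; factor into two real quadratics: (s^2 + 6s + 45)(s^2 + 4s + 29) = 0.
Each quadratic gives a conjugate pair via the quadratic formula.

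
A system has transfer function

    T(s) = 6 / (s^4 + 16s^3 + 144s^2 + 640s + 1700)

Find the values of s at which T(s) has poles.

The poles are the roots of the denominator s^4 + 16s^3 + 144s^2 + 640s + 1700 = 0.
No real roots exist; factor into two real quadratics: (s^2 + 10s + 50)(s^2 + 6s + 34) = 0.
Each quadratic gives a conjugate pair via the quadratic formula.

s = -5 ± 5j, -3 ± 5j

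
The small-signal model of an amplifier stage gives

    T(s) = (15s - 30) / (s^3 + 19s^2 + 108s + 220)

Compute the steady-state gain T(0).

Set s = 0: T(0) = (-30) / (220) = -3/22.

T(0) = -3/22 ≈ -0.1364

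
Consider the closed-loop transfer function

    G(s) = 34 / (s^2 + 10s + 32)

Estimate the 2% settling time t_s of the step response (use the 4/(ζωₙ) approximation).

t_s ≈ 0.8000 s

Comparing s^2 + 10s + 32 to s^2 + 2ζωₙs + ωₙ²: ωₙ = √32 ≈ 5.657 rad/s and ζ = 10/(2·√32) ≈ 0.8839.
ζωₙ = 10/2 = 5, so t_s ≈ 4/(ζωₙ) = 4/5 = 0.8000 s.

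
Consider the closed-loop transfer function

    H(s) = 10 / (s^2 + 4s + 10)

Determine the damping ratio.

Compare the denominator to the standard form s^2 + 2ζωₙs + ωₙ².
ωₙ² = 10, so ωₙ = √10 ≈ 3.162 rad/s.
2ζωₙ = 4, so ζ = 4/(2·√10) ≈ 0.6325.

ζ ≈ 0.6325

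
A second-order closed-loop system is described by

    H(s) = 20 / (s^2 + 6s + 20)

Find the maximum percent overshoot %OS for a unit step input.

%OS ≈ 5.83%

Comparing s^2 + 6s + 20 to s^2 + 2ζωₙs + ωₙ²: ωₙ = √20 ≈ 4.472 rad/s and ζ = 6/(2·√20) ≈ 0.6708.
%OS = 100·exp(−πζ/√(1−ζ²)) = 100·exp(−π·0.6708/√(1−0.6708²)) ≈ 5.83%.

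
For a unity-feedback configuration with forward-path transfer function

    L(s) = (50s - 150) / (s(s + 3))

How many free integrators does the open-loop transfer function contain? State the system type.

Type 1

The denominator has 1 factor of s at the origin (free integrator), so this is a Type 1 system.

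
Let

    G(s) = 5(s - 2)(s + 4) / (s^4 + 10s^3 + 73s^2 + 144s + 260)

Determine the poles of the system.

The poles are the roots of the denominator s^4 + 10s^3 + 73s^2 + 144s + 260 = 0.
No real roots exist; factor into two real quadratics: (s^2 + 2s + 5)(s^2 + 8s + 52) = 0.
Each quadratic gives a conjugate pair via the quadratic formula.

s = -1 + 2j, -1 - 2j, -4 + 6j, -4 - 6j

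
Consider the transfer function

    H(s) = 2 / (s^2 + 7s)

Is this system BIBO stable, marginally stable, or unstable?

The denominator s^2 + 7s factors as s(s + 7), giving poles at s = 0, -7.
Since the simple pole(s) at s = 0 lie on the jω-axis with none in the right half-plane, the system is marginally stable.

marginally stable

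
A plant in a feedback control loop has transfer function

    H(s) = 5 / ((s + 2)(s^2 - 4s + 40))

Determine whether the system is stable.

unstable

The poles can be read from the denominator factors: s = -2, 2 ± 6j.
Since the pole(s) at s = 2 + 6j, 2 - 6j lie in the right half-plane, the system is unstable.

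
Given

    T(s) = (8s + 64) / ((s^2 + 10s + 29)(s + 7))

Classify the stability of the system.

The poles can be read from the denominator factors: s = -5 + 2j, -5 - 2j, -7.
Since all poles lie strictly in the left half-plane, the system is stable.

stable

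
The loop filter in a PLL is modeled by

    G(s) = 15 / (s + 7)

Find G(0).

Set s = 0: G(0) = (15) / (7) = 15/7.

G(0) = 15/7 ≈ 2.143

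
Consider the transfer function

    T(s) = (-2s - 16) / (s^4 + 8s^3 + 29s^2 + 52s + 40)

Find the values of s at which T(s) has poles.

s = -2 ± 2j, -2 ± j

The poles are the roots of the denominator s^4 + 8s^3 + 29s^2 + 52s + 40 = 0.
No real roots exist; factor into two real quadratics: (s^2 + 4s + 8)(s^2 + 4s + 5) = 0.
Each quadratic gives a conjugate pair via the quadratic formula.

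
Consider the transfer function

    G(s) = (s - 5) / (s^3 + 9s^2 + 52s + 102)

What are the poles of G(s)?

The poles are the roots of the denominator s^3 + 9s^2 + 52s + 102 = 0.
Trying s = -3: the polynomial evaluates to 0, so (s + 3) is a factor.
Dividing out leaves s^2 + 6s + 34 = 0.
The quadratic formula then gives s = -3 ± 5j.

s = -3 + 5j, -3 - 5j, -3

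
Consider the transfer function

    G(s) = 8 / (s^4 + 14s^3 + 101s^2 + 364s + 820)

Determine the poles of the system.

s = -5 + 4j, -5 - 4j, -2 + 4j, -2 - 4j

The poles are the roots of the denominator s^4 + 14s^3 + 101s^2 + 364s + 820 = 0.
No real roots exist; factor into two real quadratics: (s^2 + 10s + 41)(s^2 + 4s + 20) = 0.
Each quadratic gives a conjugate pair via the quadratic formula.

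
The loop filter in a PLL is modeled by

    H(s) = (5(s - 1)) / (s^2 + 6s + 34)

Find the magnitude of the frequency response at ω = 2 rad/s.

|H(j2)| ≈ 0.3460

Substitute s = j2: numerator = -5 + j10, denominator = 30 + j12.
|H(j2)| = |-5 + j10| / |30 + j12| = 11.180 / 32.311 ≈ 0.3460.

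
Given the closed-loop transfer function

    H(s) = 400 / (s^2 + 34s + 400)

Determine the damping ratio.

Compare the denominator to the standard form s^2 + 2ζωₙs + ωₙ².
ωₙ² = 400, so ωₙ = 20 rad/s.
2ζωₙ = 34, so ζ = 34/(2·20) = 0.85.

ζ = 0.85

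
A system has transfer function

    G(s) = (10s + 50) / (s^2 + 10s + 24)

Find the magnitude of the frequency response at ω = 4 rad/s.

Substitute s = j4: numerator = 50 + j40, denominator = 8 + j40.
|G(j4)| = |50 + j40| / |8 + j40| = 64.031 / 40.792 ≈ 1.570.

|G(j4)| ≈ 1.570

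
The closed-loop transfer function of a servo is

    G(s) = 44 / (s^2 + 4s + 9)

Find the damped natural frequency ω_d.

Comparing s^2 + 4s + 9 to s^2 + 2ζωₙs + ωₙ²: ωₙ = 3 rad/s and ζ = 4/(2·3) ≈ 0.6667.
ζωₙ = 4/2 = 2, so ω_d = ωₙ√(1−ζ²) = √(ωₙ² − (ζωₙ)²) = √(9 − 2²) = √5 ≈ 2.236 rad/s.

ω_d ≈ 2.236 rad/s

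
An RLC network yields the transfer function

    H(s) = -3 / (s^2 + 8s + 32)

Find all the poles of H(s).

The poles are the roots of the denominator s^2 + 8s + 32 = 0.
Using the quadratic formula: s = (-8 ± √(-64))/2 = -4 ± 4j.

s = -4 ± 4j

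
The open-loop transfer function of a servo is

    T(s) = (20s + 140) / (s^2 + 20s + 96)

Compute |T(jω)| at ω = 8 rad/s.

|T(j8)| ≈ 1.303

Substitute s = j8: numerator = 140 + j160, denominator = 32 + j160.
|T(j8)| = |140 + j160| / |32 + j160| = 212.60 / 163.17 ≈ 1.303.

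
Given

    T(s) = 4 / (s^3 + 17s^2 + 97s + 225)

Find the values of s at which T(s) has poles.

The poles are the roots of the denominator s^3 + 17s^2 + 97s + 225 = 0.
Trying s = -9: the polynomial evaluates to 0, so (s + 9) is a factor.
Dividing out leaves s^2 + 8s + 25 = 0.
The quadratic formula then gives s = -4 ± 3j.

s = -4 + 3j, -4 - 3j, -9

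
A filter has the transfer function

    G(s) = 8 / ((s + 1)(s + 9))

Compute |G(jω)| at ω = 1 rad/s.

Substitute s = j1: numerator = 8, denominator = 8 + j10.
|G(j1)| = |8| / |8 + j10| = 8 / 12.806 ≈ 0.6247.

|G(j1)| ≈ 0.6247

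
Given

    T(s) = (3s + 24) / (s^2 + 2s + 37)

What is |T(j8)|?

Substitute s = j8: numerator = 24 + j24, denominator = -27 + j16.
|T(j8)| = |24 + j24| / |-27 + j16| = 33.941 / 31.385 ≈ 1.081.

|T(j8)| ≈ 1.081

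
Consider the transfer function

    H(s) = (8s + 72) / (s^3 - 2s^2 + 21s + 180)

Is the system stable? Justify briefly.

unstable

The denominator s^3 - 2s^2 + 21s + 180 factors as (s + 4)(s^2 - 6s + 45), giving poles at s = -4, 3 ± 6j.
Since the pole(s) at s = 3 ± 6j lie in the right half-plane, the system is unstable.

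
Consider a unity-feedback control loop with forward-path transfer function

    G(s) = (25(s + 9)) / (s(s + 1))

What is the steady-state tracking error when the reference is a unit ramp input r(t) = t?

e_ss = 0.004444

G(s) has one pole at the origin.
This is a Type 1 system. Kv = lim_{s→0} s·G(s) = 225/1.
e_ss = 1/Kv = 1/(225) = 1/225 ≈ 0.004444.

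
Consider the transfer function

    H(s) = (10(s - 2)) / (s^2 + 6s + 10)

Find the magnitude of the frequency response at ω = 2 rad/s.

Substitute s = j2: numerator = -20 + j20, denominator = 6 + j12.
|H(j2)| = |-20 + j20| / |6 + j12| = 28.284 / 13.416 ≈ 2.108.

|H(j2)| ≈ 2.108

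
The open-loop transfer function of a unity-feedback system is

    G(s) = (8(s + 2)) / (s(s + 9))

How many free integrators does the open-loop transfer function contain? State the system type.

The denominator has 1 factor of s at the origin (free integrator), so this is a Type 1 system.

Type 1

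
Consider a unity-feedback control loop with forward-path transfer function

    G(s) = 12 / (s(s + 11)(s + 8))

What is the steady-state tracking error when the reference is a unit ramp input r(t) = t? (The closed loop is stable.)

e_ss = 7.333

G(s) has one pole at the origin.
This is a Type 1 system. Kv = lim_{s→0} s·G(s) = 12/88 = 3/22.
e_ss = 1/Kv = 1/(3/22) = 22/3 ≈ 7.333.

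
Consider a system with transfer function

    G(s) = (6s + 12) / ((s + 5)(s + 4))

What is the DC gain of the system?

Set s = 0: G(0) = (12) / (20) = 3/5.

G(0) = 3/5 ≈ 0.6000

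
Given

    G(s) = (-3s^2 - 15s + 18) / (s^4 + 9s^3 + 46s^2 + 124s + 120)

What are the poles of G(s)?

s = -3, -2 ± 4j, -2

The poles are the roots of the denominator s^4 + 9s^3 + 46s^2 + 124s + 120 = 0.
Trying s = -3: the polynomial evaluates to 0, so (s + 3) is a factor.
Dividing out leaves s^3 + 6s^2 + 28s + 40 = 0.
This factors further as (s^2 + 4s + 20)(s + 2) = 0.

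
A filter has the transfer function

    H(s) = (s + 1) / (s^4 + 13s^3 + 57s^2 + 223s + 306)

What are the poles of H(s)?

s = -1 + 4j, -1 - 4j, -2, -9

The poles are the roots of the denominator s^4 + 13s^3 + 57s^2 + 223s + 306 = 0.
Trying s = -2: the polynomial evaluates to 0, so (s + 2) is a factor.
Dividing out leaves s^3 + 11s^2 + 35s + 153 = 0.
This factors further as (s^2 + 2s + 17)(s + 9) = 0.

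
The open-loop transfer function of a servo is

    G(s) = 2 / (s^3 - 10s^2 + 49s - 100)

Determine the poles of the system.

s = 3 + 4j, 3 - 4j, 4

The poles are the roots of the denominator s^3 - 10s^2 + 49s - 100 = 0.
Trying s = 4: the polynomial evaluates to 0, so (s - 4) is a factor.
Dividing out leaves s^2 - 6s + 25 = 0.
The quadratic formula then gives s = 3 ± 4j.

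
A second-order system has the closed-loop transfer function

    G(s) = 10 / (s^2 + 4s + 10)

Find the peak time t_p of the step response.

t_p ≈ 1.283 s

Comparing s^2 + 4s + 10 to s^2 + 2ζωₙs + ωₙ²: ωₙ = √10 ≈ 3.162 rad/s and ζ = 4/(2·√10) ≈ 0.6325.
ζωₙ = 4/2 = 2, so ω_d = ωₙ√(1−ζ²) = √(ωₙ² − (ζωₙ)²) = √(10 − 2²) = √6 ≈ 2.449 rad/s.
t_p = π/ω_d = π/2.449 ≈ 1.283 s.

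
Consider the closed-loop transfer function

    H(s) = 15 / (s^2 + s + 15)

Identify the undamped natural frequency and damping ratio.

Compare the denominator to the standard form s^2 + 2ζωₙs + ωₙ².
ωₙ² = 15, so ωₙ = √15 ≈ 3.873 rad/s.
2ζωₙ = 1, so ζ = 1/(2·√15) ≈ 0.1291.
With ζ = 0.1291 the response is underdamped.

ωₙ ≈ 3.873 rad/s, ζ ≈ 0.1291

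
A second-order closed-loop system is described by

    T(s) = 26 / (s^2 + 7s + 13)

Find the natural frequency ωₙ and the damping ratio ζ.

Compare the denominator to the standard form s^2 + 2ζωₙs + ωₙ².
ωₙ² = 13, so ωₙ = √13 ≈ 3.606 rad/s.
2ζωₙ = 7, so ζ = 7/(2·√13) ≈ 0.9707.

ωₙ ≈ 3.606 rad/s, ζ ≈ 0.9707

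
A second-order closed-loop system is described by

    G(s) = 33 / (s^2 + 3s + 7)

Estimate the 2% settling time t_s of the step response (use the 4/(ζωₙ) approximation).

Comparing s^2 + 3s + 7 to s^2 + 2ζωₙs + ωₙ²: ωₙ = √7 ≈ 2.646 rad/s and ζ = 3/(2·√7) ≈ 0.5669.
ζωₙ = 3/2 = 1.5, so t_s ≈ 4/(ζωₙ) = 4/1.5 ≈ 2.667 s.

t_s ≈ 2.667 s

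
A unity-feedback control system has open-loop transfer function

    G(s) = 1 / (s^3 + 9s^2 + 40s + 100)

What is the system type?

Type 0

The denominator has no factor of s at the origin — no free integrator — so this is a Type 0 system.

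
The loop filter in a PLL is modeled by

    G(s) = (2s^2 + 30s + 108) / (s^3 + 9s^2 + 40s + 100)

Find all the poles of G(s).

s = -2 ± 4j, -5

The poles are the roots of the denominator s^3 + 9s^2 + 40s + 100 = 0.
Trying s = -5: the polynomial evaluates to 0, so (s + 5) is a factor.
Dividing out leaves s^2 + 4s + 20 = 0.
The quadratic formula then gives s = -2 ± 4j.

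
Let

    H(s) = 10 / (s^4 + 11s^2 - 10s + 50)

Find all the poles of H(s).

The poles are the roots of the denominator s^4 + 11s^2 - 10s + 50 = 0.
No real roots exist; factor into two real quadratics: (s^2 - 2s + 5)(s^2 + 2s + 10) = 0.
Each quadratic gives a conjugate pair via the quadratic formula.

s = 1 ± 2j, -1 ± 3j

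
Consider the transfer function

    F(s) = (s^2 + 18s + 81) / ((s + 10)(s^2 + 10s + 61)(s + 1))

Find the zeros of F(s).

Set the numerator to zero: s^2 + 18s + 81 = 0.
Factoring: (s + 9)^2 = 0.

s = -9, -9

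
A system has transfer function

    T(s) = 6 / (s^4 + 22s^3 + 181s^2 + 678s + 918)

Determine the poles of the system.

s = -5 + 3j, -5 - 3j, -3, -9

The poles are the roots of the denominator s^4 + 22s^3 + 181s^2 + 678s + 918 = 0.
Trying s = -3: the polynomial evaluates to 0, so (s + 3) is a factor.
Dividing out leaves s^3 + 19s^2 + 124s + 306 = 0.
This factors further as (s^2 + 10s + 34)(s + 9) = 0.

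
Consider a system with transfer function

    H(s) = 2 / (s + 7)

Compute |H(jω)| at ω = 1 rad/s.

|H(j1)| ≈ 0.2828

Substitute s = j1: numerator = 2, denominator = 7 + j1.
|H(j1)| = |2| / |7 + j1| = 2 / 7.0711 ≈ 0.2828.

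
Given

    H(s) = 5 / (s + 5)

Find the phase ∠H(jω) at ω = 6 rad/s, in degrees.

∠H(j6) ≈ -50.19°

At s = j6: numerator = 5, denominator = 5 + j6.
∠H = ∠num − ∠den = 0° − (50.194°) = -50.19°.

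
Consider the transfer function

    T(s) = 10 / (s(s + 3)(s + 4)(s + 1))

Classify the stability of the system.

marginally stable

The poles can be read from the denominator factors: s = 0, -3, -4, -1.
Since the simple pole(s) at s = 0 lie on the jω-axis with none in the right half-plane, the system is marginally stable.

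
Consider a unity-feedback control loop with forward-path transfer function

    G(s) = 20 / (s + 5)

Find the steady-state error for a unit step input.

G(s) has no poles at the origin.
This is a Type 0 system. Kp = lim_{s→0} G(s) = 20/5 = 4.
e_ss = 1/(1 + Kp) = 1/(1 + 4) = 1/5 ≈ 0.2000.

e_ss = 0.2000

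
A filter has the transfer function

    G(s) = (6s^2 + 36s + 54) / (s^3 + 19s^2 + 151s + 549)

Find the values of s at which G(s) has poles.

The poles are the roots of the denominator s^3 + 19s^2 + 151s + 549 = 0.
Trying s = -9: the polynomial evaluates to 0, so (s + 9) is a factor.
Dividing out leaves s^2 + 10s + 61 = 0.
The quadratic formula then gives s = -5 ± 6j.

s = -5 ± 6j, -9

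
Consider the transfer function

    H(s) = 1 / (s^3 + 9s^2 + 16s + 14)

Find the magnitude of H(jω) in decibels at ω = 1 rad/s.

|H(j1)|_dB ≈ -24.0 dB

Substitute s = j1: numerator = 1, denominator = 5 + j15.
|H(j1)| = |1| / |5 + j15| = 1 / 15.811 ≈ 0.06325.
In decibels: 20·log₁₀(0.06325) ≈ -24.0 dB.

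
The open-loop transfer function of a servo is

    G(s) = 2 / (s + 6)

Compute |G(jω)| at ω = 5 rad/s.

|G(j5)| ≈ 0.2561

Substitute s = j5: numerator = 2, denominator = 6 + j5.
|G(j5)| = |2| / |6 + j5| = 2 / 7.8102 ≈ 0.2561.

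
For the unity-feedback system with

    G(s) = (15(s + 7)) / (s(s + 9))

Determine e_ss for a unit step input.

e_ss = 0

G(s) has one pole at the origin.
This is a Type 1 system; for a step input the steady-state error is zero.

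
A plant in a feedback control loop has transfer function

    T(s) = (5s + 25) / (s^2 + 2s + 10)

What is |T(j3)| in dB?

|T(j3)|_dB ≈ 13.6 dB

Substitute s = j3: numerator = 25 + j15, denominator = 1 + j6.
|T(j3)| = |25 + j15| / |1 + j6| = 29.155 / 6.0828 ≈ 4.793.
In decibels: 20·log₁₀(4.793) ≈ 13.6 dB.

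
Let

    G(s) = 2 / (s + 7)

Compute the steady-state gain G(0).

G(0) = 2/7 ≈ 0.2857

Set s = 0: G(0) = (2) / (7) = 2/7.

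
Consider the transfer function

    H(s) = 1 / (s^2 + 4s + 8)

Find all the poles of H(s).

The poles are the roots of the denominator s^2 + 4s + 8 = 0.
Using the quadratic formula: s = (-4 ± √(-16))/2 = -2 ± 2j.

s = -2 + 2j, -2 - 2j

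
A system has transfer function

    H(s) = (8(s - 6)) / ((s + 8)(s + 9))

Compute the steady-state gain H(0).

H(0) = -2/3 ≈ -0.6667

At s = 0 each factor (s + a) contributes a and each (s^2 + bs + c) contributes c.
H(0) = 8·(-6) / ((8) · (9)) = -48/72 = -2/3.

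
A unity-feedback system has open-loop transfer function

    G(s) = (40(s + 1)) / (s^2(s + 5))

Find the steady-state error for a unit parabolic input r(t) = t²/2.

e_ss = 0.1250

G(s) has 2 poles at the origin.
This is a Type 2 system. Ka = lim_{s→0} s^2·G(s) = 40/5 = 8.
e_ss = 1/Ka = 1/(8) = 1/8 ≈ 0.1250.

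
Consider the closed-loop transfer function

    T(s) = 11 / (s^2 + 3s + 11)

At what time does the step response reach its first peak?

t_p ≈ 1.062 s

Comparing s^2 + 3s + 11 to s^2 + 2ζωₙs + ωₙ²: ωₙ = √11 ≈ 3.317 rad/s and ζ = 3/(2·√11) ≈ 0.4523.
ζωₙ = 3/2 = 1.5, so ω_d = ωₙ√(1−ζ²) = √(ωₙ² − (ζωₙ)²) = √(11 − 1.5²) = √8.75 ≈ 2.958 rad/s.
t_p = π/ω_d = π/2.958 ≈ 1.062 s.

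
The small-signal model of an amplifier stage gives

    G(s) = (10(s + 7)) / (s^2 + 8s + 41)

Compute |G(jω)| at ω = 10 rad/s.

Substitute s = j10: numerator = 70 + j100, denominator = -59 + j80.
|G(j10)| = |70 + j100| / |-59 + j80| = 122.07 / 99.403 ≈ 1.228.

|G(j10)| ≈ 1.228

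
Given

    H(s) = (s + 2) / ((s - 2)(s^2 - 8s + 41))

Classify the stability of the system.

The poles can be read from the denominator factors: s = 2, 4 + 5j, 4 - 5j.
Since the pole(s) at s = 2, 4 ± 5j lie in the right half-plane, the system is unstable.

unstable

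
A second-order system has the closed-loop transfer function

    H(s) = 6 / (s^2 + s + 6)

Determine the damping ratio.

ζ ≈ 0.2041

Compare the denominator to the standard form s^2 + 2ζωₙs + ωₙ².
ωₙ² = 6, so ωₙ = √6 ≈ 2.449 rad/s.
2ζωₙ = 1, so ζ = 1/(2·√6) ≈ 0.2041.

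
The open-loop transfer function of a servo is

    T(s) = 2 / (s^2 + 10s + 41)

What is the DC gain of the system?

Set s = 0: T(0) = (2) / (41) = 2/41.

T(0) = 2/41 ≈ 0.04878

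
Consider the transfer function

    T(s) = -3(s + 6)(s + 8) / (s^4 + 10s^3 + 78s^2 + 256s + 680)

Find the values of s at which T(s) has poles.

The poles are the roots of the denominator s^4 + 10s^3 + 78s^2 + 256s + 680 = 0.
No real roots exist; factor into two real quadratics: (s^2 + 6s + 34)(s^2 + 4s + 20) = 0.
Each quadratic gives a conjugate pair via the quadratic formula.

s = -3 ± 5j, -2 ± 4j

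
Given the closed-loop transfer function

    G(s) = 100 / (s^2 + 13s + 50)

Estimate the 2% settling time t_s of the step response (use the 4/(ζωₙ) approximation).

t_s ≈ 0.6154 s

Comparing s^2 + 13s + 50 to s^2 + 2ζωₙs + ωₙ²: ωₙ = √50 ≈ 7.071 rad/s and ζ = 13/(2·√50) ≈ 0.9192.
ζωₙ = 13/2 = 6.5, so t_s ≈ 4/(ζωₙ) = 4/6.5 ≈ 0.6154 s.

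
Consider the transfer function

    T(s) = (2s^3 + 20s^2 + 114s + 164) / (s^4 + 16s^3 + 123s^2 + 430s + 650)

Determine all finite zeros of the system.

s = -2, -4 + 5j, -4 - 5j

Set the numerator to zero: 2s^3 + 20s^2 + 114s + 164 = 0, i.e. 2·(s^3 + 10s^2 + 57s + 82) = 0.
Factoring: (s + 2)(s^2 + 8s + 41) = 0.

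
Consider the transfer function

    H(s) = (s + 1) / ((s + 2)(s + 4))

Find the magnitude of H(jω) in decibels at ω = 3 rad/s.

Substitute s = j3: numerator = 1 + j3, denominator = -1 + j18.
|H(j3)| = |1 + j3| / |-1 + j18| = 3.1623 / 18.028 ≈ 0.1754.
In decibels: 20·log₁₀(0.1754) ≈ -15.1 dB.

|H(j3)|_dB ≈ -15.1 dB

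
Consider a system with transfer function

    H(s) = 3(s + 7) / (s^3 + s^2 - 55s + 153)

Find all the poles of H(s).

s = 4 ± j, -9

The poles are the roots of the denominator s^3 + s^2 - 55s + 153 = 0.
Trying s = -9: the polynomial evaluates to 0, so (s + 9) is a factor.
Dividing out leaves s^2 - 8s + 17 = 0.
The quadratic formula then gives s = 4 ± 1j.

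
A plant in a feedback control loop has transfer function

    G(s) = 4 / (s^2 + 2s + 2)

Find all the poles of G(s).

s = -1 ± j

The poles are the roots of the denominator s^2 + 2s + 2 = 0.
Using the quadratic formula: s = (-2 ± √(-4))/2 = -1 ± 1j.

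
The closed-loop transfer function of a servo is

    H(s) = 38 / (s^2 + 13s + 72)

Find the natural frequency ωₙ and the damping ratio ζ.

ωₙ ≈ 8.485 rad/s, ζ ≈ 0.7660

Compare the denominator to the standard form s^2 + 2ζωₙs + ωₙ².
ωₙ² = 72, so ωₙ = √72 ≈ 8.485 rad/s.
2ζωₙ = 13, so ζ = 13/(2·√72) ≈ 0.7660.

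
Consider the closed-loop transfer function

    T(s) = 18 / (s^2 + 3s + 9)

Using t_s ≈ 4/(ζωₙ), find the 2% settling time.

t_s ≈ 2.667 s

Comparing s^2 + 3s + 9 to s^2 + 2ζωₙs + ωₙ²: ωₙ = 3 rad/s and ζ = 3/(2·3) = 0.5.
ζωₙ = 3/2 = 1.5, so t_s ≈ 4/(ζωₙ) = 4/1.5 ≈ 2.667 s.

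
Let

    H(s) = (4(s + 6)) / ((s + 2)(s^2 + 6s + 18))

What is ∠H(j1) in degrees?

∠H(j1) ≈ -36.54°

At s = j1: numerator = 24 + j4, denominator = 28 + j29.
∠H = ∠num − ∠den = 9.4623° − (46.005°) = -36.54°.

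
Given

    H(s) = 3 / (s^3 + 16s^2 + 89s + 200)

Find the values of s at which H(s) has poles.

The poles are the roots of the denominator s^3 + 16s^2 + 89s + 200 = 0.
Trying s = -8: the polynomial evaluates to 0, so (s + 8) is a factor.
Dividing out leaves s^2 + 8s + 25 = 0.
The quadratic formula then gives s = -4 ± 3j.

s = -4 + 3j, -4 - 3j, -8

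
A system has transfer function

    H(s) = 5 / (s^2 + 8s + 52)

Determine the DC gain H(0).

H(0) = 5/52 ≈ 0.09615

Set s = 0: H(0) = (5) / (52) = 5/52.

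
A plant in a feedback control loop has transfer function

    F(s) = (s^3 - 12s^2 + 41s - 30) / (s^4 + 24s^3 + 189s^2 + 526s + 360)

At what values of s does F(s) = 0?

Set the numerator to zero: s^3 - 12s^2 + 41s - 30 = 0.
Factoring: (s - 1)(s - 6)(s - 5) = 0.

s = 1, 6, 5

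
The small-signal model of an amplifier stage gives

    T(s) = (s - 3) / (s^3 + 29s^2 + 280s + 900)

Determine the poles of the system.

s = -9, -10, -10

The poles are the roots of the denominator s^3 + 29s^2 + 280s + 900 = 0.
Trying s = -9: the polynomial evaluates to 0, so (s + 9) is a factor.
Dividing out leaves s^2 + 20s + 100 = 0.
Factoring the quadratic: (s + 10)^2 = 0.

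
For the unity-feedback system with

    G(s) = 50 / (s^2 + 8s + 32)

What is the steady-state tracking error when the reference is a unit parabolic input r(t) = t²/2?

G(s) has no poles at the origin.
This is a Type 0 system; Ka = lim_{s→0} s^2·G(s) = 0, so the steady-state error for a parabola input is infinite.

e_ss = ∞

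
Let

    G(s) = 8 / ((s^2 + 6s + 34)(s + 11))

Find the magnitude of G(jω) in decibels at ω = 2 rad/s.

|G(j2)|_dB ≈ -33.1 dB

Substitute s = j2: numerator = 8, denominator = 306 + j192.
|G(j2)| = |8| / |306 + j192| = 8 / 361.25 ≈ 0.02215.
In decibels: 20·log₁₀(0.02215) ≈ -33.1 dB.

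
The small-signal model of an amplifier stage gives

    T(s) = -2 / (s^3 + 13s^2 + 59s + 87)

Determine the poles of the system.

s = -5 ± 2j, -3

The poles are the roots of the denominator s^3 + 13s^2 + 59s + 87 = 0.
Trying s = -3: the polynomial evaluates to 0, so (s + 3) is a factor.
Dividing out leaves s^2 + 10s + 29 = 0.
The quadratic formula then gives s = -5 ± 2j.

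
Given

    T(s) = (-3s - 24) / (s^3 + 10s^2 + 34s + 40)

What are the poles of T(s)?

The poles are the roots of the denominator s^3 + 10s^2 + 34s + 40 = 0.
Trying s = -4: the polynomial evaluates to 0, so (s + 4) is a factor.
Dividing out leaves s^2 + 6s + 10 = 0.
The quadratic formula then gives s = -3 ± 1j.

s = -3 ± j, -4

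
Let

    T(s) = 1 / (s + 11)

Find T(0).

T(0) = 1/11 ≈ 0.09091

Set s = 0: T(0) = (1) / (11) = 1/11.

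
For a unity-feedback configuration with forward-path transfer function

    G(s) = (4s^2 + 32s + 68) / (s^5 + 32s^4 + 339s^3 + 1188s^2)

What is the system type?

Factor s from the denominator: s^5 + 32s^4 + 339s^3 + 1188s^2 = s^2·(s^3 + 32s^2 + 339s + 1188).
There are 2 poles at the origin, so the system is Type 2.

Type 2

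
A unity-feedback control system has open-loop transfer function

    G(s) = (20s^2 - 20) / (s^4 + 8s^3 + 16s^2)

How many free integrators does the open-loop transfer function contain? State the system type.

Factor s from the denominator: s^4 + 8s^3 + 16s^2 = s^2·(s^2 + 8s + 16).
There are 2 poles at the origin, so the system is Type 2.

Type 2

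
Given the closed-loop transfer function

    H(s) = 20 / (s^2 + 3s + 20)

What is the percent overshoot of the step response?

Comparing s^2 + 3s + 20 to s^2 + 2ζωₙs + ωₙ²: ωₙ = √20 ≈ 4.472 rad/s and ζ = 3/(2·√20) ≈ 0.3354.
%OS = 100·exp(−πζ/√(1−ζ²)) = 100·exp(−π·0.3354/√(1−0.3354²)) ≈ 32.7%.

%OS ≈ 32.7%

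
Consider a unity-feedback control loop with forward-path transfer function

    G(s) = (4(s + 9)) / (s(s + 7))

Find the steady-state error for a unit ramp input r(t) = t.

e_ss = 0.1944

G(s) has one pole at the origin.
This is a Type 1 system. Kv = lim_{s→0} s·G(s) = 36/7.
e_ss = 1/Kv = 1/(36/7) = 7/36 ≈ 0.1944.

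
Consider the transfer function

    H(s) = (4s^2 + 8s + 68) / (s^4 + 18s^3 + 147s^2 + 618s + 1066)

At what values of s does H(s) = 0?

s = -1 ± 4j

Set the numerator to zero: 4s^2 + 8s + 68 = 0, i.e. 4·(s^2 + 2s + 17) = 0.
Factoring: (s^2 + 2s + 17) = 0.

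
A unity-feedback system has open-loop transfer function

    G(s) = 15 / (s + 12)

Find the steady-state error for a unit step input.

e_ss = 0.4444

G(s) has no poles at the origin.
This is a Type 0 system. Kp = lim_{s→0} G(s) = 15/12 = 5/4.
e_ss = 1/(1 + Kp) = 1/(1 + 5/4) = 4/9 ≈ 0.4444.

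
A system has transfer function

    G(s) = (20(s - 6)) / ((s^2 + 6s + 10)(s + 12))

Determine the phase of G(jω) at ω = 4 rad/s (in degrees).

∠G(j4) ≈ 23.84°

At s = j4: numerator = -120 + j80, denominator = -168 + j264.
∠G = ∠num − ∠den = 146.31° − (122.47°) = 23.84°.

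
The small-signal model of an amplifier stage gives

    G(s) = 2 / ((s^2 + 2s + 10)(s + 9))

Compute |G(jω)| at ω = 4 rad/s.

|G(j4)| ≈ 0.02031

Substitute s = j4: numerator = 2, denominator = -86 + j48.
|G(j4)| = |2| / |-86 + j48| = 2 / 98.489 ≈ 0.02031.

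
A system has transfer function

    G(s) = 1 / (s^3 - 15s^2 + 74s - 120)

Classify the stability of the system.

The denominator s^3 - 15s^2 + 74s - 120 factors as (s - 4)(s - 5)(s - 6), giving poles at s = 4, 5, 6.
Since the pole(s) at s = 4, 5, 6 lie in the right half-plane, the system is unstable.

unstable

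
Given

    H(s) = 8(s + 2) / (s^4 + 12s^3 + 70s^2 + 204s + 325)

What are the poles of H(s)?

s = -4 ± 3j, -2 ± 3j

The poles are the roots of the denominator s^4 + 12s^3 + 70s^2 + 204s + 325 = 0.
No real roots exist; factor into two real quadratics: (s^2 + 8s + 25)(s^2 + 4s + 13) = 0.
Each quadratic gives a conjugate pair via the quadratic formula.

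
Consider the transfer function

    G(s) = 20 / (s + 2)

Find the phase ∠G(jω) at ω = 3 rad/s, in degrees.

At s = j3: numerator = 20, denominator = 2 + j3.
∠G = ∠num − ∠den = 0° − (56.310°) = -56.31°.

∠G(j3) ≈ -56.31°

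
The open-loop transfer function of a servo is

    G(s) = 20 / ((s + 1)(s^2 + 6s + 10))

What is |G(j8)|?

Substitute s = j8: numerator = 20, denominator = -438 - j384.
|G(j8)| = |20| / |-438 - j384| = 20 / 582.49 ≈ 0.03434.

|G(j8)| ≈ 0.03434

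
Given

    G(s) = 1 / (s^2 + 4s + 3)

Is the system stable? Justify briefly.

stable

The denominator s^2 + 4s + 3 factors as (s + 1)(s + 3), giving poles at s = -1, -3.
Since all poles lie strictly in the left half-plane, the system is stable.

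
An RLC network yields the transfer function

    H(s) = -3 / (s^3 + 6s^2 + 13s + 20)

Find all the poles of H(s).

s = -1 ± 2j, -4

The poles are the roots of the denominator s^3 + 6s^2 + 13s + 20 = 0.
Trying s = -4: the polynomial evaluates to 0, so (s + 4) is a factor.
Dividing out leaves s^2 + 2s + 5 = 0.
The quadratic formula then gives s = -1 ± 2j.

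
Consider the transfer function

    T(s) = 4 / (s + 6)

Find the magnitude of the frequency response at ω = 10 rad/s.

|T(j10)| ≈ 0.3430

Substitute s = j10: numerator = 4, denominator = 6 + j10.
|T(j10)| = |4| / |6 + j10| = 4 / 11.662 ≈ 0.3430.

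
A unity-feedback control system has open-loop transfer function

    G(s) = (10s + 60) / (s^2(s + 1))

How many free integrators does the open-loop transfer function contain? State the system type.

Type 2

The denominator has 2 factors of s at the origin (free integrators), so this is a Type 2 system.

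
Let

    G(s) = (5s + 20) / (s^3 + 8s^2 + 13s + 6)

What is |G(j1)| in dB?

|G(j1)|_dB ≈ 4.58 dB

Substitute s = j1: numerator = 20 + j5, denominator = -2 + j12.
|G(j1)| = |20 + j5| / |-2 + j12| = 20.616 / 12.166 ≈ 1.695.
In decibels: 20·log₁₀(1.695) ≈ 4.58 dB.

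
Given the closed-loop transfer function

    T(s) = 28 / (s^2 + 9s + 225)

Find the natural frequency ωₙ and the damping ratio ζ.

ωₙ = 15 rad/s, ζ = 0.3

Compare the denominator to the standard form s^2 + 2ζωₙs + ωₙ².
ωₙ² = 225, so ωₙ = 15 rad/s.
2ζωₙ = 9, so ζ = 9/(2·15) = 0.3.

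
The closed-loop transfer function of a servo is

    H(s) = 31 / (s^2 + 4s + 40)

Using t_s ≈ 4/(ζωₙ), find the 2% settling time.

Comparing s^2 + 4s + 40 to s^2 + 2ζωₙs + ωₙ²: ωₙ = √40 ≈ 6.325 rad/s and ζ = 4/(2·√40) ≈ 0.3162.
ζωₙ = 4/2 = 2, so t_s ≈ 4/(ζωₙ) = 4/2 = 2 s.

t_s ≈ 2 s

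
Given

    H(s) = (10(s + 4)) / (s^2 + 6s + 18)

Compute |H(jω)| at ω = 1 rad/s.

Substitute s = j1: numerator = 40 + j10, denominator = 17 + j6.
|H(j1)| = |40 + j10| / |17 + j6| = 41.231 / 18.028 ≈ 2.287.

|H(j1)| ≈ 2.287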